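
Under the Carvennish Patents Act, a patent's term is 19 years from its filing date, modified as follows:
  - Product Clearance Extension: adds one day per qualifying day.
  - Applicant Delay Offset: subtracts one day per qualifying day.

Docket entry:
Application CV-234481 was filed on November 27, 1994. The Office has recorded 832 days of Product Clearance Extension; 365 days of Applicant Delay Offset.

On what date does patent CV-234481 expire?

March 9, 2015

Base term: filing date + 19 years → 27 November 2013.
Product Clearance Extension: +832 days → 8 March 2016.
Applicant Delay Offset: −365 days → 9 March 2015.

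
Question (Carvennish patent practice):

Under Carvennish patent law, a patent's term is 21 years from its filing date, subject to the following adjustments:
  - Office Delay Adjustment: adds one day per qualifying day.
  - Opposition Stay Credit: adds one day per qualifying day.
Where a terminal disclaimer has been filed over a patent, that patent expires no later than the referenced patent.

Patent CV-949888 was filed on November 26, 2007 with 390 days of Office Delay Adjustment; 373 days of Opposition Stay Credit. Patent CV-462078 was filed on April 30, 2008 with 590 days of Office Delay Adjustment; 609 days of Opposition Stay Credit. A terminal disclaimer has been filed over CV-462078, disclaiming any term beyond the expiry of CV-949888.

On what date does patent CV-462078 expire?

December 29, 2030

Natural term of CV-462078:
  Base: filing + 21 years → 30 April 2029.
  Office Delay Adjustment: +590 days → 11 December 2030.
  Opposition Stay Credit: +609 days → 11 August 2032.
Expiry of referenced patent CV-949888:
  Base: filing + 21 years → 26 November 2028.
  Office Delay Adjustment: +390 days → 21 December 2029.
  Opposition Stay Credit: +373 days → 29 December 2030.
Terminal disclaimer: CV-462078 expires on the earlier of 11 August 2032 and 29 December 2030.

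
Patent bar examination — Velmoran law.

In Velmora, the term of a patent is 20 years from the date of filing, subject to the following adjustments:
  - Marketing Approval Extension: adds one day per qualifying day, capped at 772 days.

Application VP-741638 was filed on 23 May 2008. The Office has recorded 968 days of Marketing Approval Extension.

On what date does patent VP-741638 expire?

July 4, 2030

Base term: filing date + 20 years → 23 May 2028.
Marketing Approval Extension: 968 days claimed exceeds the 772-day cap, so +772 days → 4 July 2030.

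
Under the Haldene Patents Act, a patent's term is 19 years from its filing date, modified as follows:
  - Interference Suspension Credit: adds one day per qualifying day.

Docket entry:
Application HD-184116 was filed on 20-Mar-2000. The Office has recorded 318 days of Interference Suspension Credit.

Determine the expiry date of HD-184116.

2020-02-01

Base term: filing date + 19 years → 20 March 2019.
Interference Suspension Credit: +318 days → 1 February 2020.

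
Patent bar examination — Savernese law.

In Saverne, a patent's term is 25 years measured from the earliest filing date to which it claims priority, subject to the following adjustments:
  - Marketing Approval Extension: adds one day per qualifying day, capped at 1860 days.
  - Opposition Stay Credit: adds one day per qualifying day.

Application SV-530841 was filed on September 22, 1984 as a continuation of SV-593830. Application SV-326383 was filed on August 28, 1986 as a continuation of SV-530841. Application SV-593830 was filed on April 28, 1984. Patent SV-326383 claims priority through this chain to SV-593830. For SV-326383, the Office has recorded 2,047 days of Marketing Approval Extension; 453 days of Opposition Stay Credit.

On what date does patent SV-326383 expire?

Earliest priority filing: 28 April 1984.
Base term: 28 April 1984 + 25 years → 28 April 2009.
Marketing Approval Extension: 2047 days claimed exceeds the 1860-day cap, so +1860 days → 1 June 2014.
Opposition Stay Credit: +453 days → 28 August 2015.

2015-08-28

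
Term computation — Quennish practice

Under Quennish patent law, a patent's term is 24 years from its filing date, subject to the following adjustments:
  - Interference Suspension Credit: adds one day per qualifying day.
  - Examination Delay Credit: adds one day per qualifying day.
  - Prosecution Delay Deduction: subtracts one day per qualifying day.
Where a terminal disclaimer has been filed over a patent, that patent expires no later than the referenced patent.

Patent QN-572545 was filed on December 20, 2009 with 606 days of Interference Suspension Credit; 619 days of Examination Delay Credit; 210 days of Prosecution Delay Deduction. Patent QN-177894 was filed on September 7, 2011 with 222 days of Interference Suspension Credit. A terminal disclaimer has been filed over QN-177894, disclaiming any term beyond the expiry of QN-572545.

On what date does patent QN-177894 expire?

Natural term of QN-177894:
  Base: filing + 24 years → 7 September 2035.
  Interference Suspension Credit: +222 days → 16 April 2036.
Expiry of referenced patent QN-572545:
  Base: filing + 24 years → 20 December 2033.
  Interference Suspension Credit: +606 days → 18 August 2035.
  Examination Delay Credit: +619 days → 28 April 2037.
  Prosecution Delay Deduction: −210 days → 30 September 2036.
Terminal disclaimer: QN-177894 expires on the earlier of 16 April 2036 and 30 September 2036.

April 16, 2036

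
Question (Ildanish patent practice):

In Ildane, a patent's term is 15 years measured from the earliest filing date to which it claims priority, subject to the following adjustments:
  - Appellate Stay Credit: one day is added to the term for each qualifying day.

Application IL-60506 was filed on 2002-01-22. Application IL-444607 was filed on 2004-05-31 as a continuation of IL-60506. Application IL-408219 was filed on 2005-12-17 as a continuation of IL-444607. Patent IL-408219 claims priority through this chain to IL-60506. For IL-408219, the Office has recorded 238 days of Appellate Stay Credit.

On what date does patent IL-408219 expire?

Earliest priority filing: 22 January 2002.
Base term: 22 January 2002 + 15 years → 22 January 2017.
Appellate Stay Credit: +238 days → 17 September 2017.

2017-09-17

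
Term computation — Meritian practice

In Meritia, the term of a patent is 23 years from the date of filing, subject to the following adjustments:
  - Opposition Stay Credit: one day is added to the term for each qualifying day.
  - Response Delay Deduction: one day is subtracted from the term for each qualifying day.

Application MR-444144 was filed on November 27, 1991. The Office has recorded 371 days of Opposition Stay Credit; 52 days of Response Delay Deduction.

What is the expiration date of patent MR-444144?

2015-10-12

Base term: filing date + 23 years → 27 November 2014.
Opposition Stay Credit: +371 days → 3 December 2015.
Response Delay Deduction: −52 days → 12 October 2015.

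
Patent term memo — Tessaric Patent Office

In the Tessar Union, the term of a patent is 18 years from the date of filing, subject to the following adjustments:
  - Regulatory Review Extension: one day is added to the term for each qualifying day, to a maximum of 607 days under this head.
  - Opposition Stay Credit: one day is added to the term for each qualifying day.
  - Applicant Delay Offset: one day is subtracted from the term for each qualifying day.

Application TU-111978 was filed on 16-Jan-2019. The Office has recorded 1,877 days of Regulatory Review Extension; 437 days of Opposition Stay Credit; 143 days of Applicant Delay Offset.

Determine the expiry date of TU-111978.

July 6, 2039

Base term: filing date + 18 years → 16 January 2037.
Regulatory Review Extension: 1877 days claimed exceeds the 607-day cap, so +607 days → 15 September 2038.
Opposition Stay Credit: +437 days → 26 November 2039.
Applicant Delay Offset: −143 days → 6 July 2039.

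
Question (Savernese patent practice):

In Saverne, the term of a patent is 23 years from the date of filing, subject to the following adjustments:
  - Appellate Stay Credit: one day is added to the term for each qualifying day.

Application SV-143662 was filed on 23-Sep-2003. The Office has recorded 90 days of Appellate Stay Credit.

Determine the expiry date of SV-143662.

December 22, 2026

Base term: filing date + 23 years → 23 September 2026.
Appellate Stay Credit: +90 days → 22 December 2026.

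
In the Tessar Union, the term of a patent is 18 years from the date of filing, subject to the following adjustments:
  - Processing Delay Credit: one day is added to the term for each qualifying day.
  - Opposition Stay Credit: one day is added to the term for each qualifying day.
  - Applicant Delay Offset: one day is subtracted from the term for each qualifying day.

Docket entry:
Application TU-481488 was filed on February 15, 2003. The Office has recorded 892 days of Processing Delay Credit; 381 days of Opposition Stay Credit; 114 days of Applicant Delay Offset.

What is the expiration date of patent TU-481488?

Base term: filing date + 18 years → 15 February 2021.
Processing Delay Credit: +892 days → 27 July 2023.
Opposition Stay Credit: +381 days → 11 August 2024.
Applicant Delay Offset: −114 days → 19 April 2024.

2024-04-19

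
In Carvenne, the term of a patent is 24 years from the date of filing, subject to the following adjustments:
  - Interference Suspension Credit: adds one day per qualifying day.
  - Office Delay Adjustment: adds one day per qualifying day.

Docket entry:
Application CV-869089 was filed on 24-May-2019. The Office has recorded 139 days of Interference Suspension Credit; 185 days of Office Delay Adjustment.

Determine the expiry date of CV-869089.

Base term: filing date + 24 years → 24 May 2043.
Interference Suspension Credit: +139 days → 10 October 2043.
Office Delay Adjustment: +185 days → 12 April 2044.

April 12, 2044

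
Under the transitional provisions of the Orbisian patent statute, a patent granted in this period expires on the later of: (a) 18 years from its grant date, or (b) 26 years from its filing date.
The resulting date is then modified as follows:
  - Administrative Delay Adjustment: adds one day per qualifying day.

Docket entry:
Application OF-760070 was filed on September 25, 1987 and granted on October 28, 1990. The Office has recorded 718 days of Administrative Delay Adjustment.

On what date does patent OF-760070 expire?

(a) grant + 18 years → 28 October 2008.
(b) filing + 26 years → 25 September 2013.
Later of the two: 25 September 2013.
Administrative Delay Adjustment: +718 days → 13 September 2015.

2015-09-13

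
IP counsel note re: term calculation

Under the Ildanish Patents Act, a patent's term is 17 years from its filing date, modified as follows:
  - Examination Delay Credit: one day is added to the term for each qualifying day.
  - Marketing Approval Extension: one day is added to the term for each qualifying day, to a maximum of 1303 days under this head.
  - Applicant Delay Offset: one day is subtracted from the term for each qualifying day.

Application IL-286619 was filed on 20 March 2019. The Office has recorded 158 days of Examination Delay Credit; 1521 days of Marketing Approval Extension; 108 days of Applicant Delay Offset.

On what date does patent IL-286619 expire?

Base term: filing date + 17 years → 20 March 2036.
Examination Delay Credit: +158 days → 25 August 2036.
Marketing Approval Extension: 1521 days claimed exceeds the 1303-day cap, so +1303 days → 20 March 2040.
Applicant Delay Offset: −108 days → 3 December 2039.

2039-12-03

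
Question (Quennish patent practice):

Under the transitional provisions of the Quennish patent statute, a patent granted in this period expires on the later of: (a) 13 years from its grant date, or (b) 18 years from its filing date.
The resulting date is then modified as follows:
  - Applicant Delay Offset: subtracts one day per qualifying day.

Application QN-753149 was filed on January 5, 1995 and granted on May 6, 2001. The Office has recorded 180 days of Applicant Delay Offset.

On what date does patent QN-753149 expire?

November 7, 2013

(a) grant + 13 years → 6 May 2014.
(b) filing + 18 years → 5 January 2013.
Later of the two: 6 May 2014.
Applicant Delay Offset: −180 days → 7 November 2013.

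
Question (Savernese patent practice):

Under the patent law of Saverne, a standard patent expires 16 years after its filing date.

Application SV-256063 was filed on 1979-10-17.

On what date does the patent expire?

October 17, 1995

Filing date + 16 years → 17 October 1995.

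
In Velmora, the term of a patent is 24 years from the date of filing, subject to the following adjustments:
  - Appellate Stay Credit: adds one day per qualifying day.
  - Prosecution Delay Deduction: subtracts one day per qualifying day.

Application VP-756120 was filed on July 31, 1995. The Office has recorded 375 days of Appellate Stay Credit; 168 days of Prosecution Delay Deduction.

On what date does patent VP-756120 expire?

2020-02-23

Base term: filing date + 24 years → 31 July 2019.
Appellate Stay Credit: +375 days → 9 August 2020.
Prosecution Delay Deduction: −168 days → 23 February 2020.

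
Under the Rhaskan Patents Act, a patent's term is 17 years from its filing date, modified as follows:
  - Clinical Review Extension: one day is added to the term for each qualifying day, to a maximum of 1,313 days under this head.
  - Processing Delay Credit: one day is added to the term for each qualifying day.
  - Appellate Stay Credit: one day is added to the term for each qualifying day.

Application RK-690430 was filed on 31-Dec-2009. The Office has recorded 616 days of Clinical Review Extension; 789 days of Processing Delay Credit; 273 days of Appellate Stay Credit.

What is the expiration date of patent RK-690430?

August 5, 2031

Base term: filing date + 17 years → 31 December 2026.
Clinical Review Extension: 616 days (within the 1313-day cap) → +616 days → 7 September 2028.
Processing Delay Credit: +789 days → 5 November 2030.
Appellate Stay Credit: +273 days → 5 August 2031.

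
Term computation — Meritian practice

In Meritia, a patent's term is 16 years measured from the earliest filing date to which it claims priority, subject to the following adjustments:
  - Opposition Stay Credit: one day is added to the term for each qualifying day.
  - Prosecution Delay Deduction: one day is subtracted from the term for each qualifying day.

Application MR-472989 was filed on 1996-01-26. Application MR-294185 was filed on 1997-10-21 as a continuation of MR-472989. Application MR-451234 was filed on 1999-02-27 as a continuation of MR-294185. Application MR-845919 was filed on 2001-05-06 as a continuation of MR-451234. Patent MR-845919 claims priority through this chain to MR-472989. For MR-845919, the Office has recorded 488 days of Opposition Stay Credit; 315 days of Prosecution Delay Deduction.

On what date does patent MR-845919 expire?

Earliest priority filing: 26 January 1996.
Base term: 26 January 1996 + 16 years → 26 January 2012.
Opposition Stay Credit: +488 days → 28 May 2013.
Prosecution Delay Deduction: −315 days → 17 July 2012.

2012-07-17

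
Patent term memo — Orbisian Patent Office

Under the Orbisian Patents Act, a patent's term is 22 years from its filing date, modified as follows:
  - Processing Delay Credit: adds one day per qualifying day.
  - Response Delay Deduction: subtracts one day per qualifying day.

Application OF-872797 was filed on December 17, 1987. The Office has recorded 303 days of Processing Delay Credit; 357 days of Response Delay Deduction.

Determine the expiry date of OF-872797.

October 24, 2009

Base term: filing date + 22 years → 17 December 2009.
Processing Delay Credit: +303 days → 16 October 2010.
Response Delay Deduction: −357 days → 24 October 2009.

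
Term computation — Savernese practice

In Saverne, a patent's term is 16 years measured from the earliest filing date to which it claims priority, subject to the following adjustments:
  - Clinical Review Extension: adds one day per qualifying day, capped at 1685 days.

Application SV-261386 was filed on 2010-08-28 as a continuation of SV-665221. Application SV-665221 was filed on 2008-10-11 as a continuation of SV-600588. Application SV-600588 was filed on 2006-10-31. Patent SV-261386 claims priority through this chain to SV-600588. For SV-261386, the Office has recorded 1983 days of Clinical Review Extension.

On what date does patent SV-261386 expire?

2027-06-12

Earliest priority filing: 31 October 2006.
Base term: 31 October 2006 + 16 years → 31 October 2022.
Clinical Review Extension: 1983 days claimed exceeds the 1685-day cap, so +1685 days → 12 June 2027.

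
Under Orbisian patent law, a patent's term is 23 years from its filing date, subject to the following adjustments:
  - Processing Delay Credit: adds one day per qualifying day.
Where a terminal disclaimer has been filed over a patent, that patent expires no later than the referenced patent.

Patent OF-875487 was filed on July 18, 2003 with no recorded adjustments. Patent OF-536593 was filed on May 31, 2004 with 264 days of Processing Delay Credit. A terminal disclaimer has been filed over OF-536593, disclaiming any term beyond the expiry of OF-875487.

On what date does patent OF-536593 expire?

Natural term of OF-536593:
  Base: filing + 23 years → 31 May 2027.
  Processing Delay Credit: +264 days → 19 February 2028.
Expiry of referenced patent OF-875487:
  Base: filing + 23 years → 18 July 2026.
Terminal disclaimer: OF-536593 expires on the earlier of 19 February 2028 and 18 July 2026.

2026-07-18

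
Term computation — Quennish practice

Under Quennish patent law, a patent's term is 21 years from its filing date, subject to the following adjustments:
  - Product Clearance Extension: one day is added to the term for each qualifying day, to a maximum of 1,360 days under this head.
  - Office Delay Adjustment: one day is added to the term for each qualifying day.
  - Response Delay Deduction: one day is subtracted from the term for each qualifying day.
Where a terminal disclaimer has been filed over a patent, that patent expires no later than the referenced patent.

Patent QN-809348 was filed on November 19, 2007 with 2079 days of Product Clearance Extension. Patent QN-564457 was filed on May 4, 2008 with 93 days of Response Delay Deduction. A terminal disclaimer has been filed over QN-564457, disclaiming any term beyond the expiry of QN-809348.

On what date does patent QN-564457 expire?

January 31, 2029

Natural term of QN-564457:
  Base: filing + 21 years → 4 May 2029.
  Response Delay Deduction: −93 days → 31 January 2029.
Expiry of referenced patent QN-809348:
  Base: filing + 21 years → 19 November 2028.
  Product Clearance Extension: 2079 days claimed exceeds the 1360-day cap, so +1360 days → 10 August 2032.
Terminal disclaimer: QN-564457 expires on the earlier of 31 January 2029 and 10 August 2032.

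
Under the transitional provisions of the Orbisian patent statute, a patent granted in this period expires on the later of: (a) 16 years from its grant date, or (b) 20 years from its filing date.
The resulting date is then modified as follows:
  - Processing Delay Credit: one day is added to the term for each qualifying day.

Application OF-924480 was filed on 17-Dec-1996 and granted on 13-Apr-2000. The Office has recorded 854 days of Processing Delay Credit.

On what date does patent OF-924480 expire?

April 20, 2019

(a) grant + 16 years → 13 April 2016.
(b) filing + 20 years → 17 December 2016.
Later of the two: 17 December 2016.
Processing Delay Credit: +854 days → 20 April 2019.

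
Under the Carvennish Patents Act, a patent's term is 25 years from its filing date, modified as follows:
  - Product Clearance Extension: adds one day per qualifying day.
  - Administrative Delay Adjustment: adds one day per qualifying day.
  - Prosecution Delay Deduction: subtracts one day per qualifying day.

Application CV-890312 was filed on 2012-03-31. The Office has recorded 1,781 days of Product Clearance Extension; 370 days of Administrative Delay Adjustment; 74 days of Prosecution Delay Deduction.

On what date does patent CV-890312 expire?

Base term: filing date + 25 years → 31 March 2037.
Product Clearance Extension: +1781 days → 14 February 2042.
Administrative Delay Adjustment: +370 days → 19 February 2043.
Prosecution Delay Deduction: −74 days → 7 December 2042.

December 7, 2042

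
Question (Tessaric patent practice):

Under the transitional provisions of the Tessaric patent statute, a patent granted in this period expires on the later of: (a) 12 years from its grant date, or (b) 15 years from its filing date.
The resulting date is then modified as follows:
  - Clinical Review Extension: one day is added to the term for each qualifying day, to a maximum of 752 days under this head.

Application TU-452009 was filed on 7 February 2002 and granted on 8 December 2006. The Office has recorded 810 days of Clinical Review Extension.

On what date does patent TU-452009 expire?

2020-12-29

(a) grant + 12 years → 8 December 2018.
(b) filing + 15 years → 7 February 2017.
Later of the two: 8 December 2018.
Clinical Review Extension: 810 days claimed exceeds the 752-day cap, so +752 days → 29 December 2020.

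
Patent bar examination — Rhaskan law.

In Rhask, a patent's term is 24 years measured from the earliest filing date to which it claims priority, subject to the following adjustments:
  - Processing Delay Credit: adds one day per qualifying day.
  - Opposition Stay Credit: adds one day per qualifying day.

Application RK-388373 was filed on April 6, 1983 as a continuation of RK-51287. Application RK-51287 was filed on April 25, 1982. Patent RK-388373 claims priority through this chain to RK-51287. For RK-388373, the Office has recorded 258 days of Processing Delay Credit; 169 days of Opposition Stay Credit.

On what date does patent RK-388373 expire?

June 26, 2007

Earliest priority filing: 25 April 1982.
Base term: 25 April 1982 + 24 years → 25 April 2006.
Processing Delay Credit: +258 days → 8 January 2007.
Opposition Stay Credit: +169 days → 26 June 2007.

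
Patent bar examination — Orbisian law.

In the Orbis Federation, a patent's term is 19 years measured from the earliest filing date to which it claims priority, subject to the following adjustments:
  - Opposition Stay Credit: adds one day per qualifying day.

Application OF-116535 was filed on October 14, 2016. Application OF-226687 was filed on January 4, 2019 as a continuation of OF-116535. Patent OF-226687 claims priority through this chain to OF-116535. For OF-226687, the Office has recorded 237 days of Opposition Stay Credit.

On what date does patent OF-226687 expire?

2036-06-07

Earliest priority filing: 14 October 2016.
Base term: 14 October 2016 + 19 years → 14 October 2035.
Opposition Stay Credit: +237 days → 7 June 2036.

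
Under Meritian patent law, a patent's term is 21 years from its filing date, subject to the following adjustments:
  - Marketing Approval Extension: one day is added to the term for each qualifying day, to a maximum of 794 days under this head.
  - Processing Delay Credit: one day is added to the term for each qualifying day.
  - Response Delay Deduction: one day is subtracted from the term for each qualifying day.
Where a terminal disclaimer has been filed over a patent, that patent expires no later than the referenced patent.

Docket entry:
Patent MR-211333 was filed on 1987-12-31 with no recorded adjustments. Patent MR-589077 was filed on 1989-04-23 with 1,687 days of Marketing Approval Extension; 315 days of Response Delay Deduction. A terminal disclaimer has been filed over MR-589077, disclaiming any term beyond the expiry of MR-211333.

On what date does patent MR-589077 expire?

2008-12-31

Natural term of MR-589077:
  Base: filing + 21 years → 23 April 2010.
  Marketing Approval Extension: 1687 days claimed exceeds the 794-day cap, so +794 days → 25 June 2012.
  Response Delay Deduction: −315 days → 15 August 2011.
Expiry of referenced patent MR-211333:
  Base: filing + 21 years → 31 December 2008.
Terminal disclaimer: MR-589077 expires on the earlier of 15 August 2011 and 31 December 2008.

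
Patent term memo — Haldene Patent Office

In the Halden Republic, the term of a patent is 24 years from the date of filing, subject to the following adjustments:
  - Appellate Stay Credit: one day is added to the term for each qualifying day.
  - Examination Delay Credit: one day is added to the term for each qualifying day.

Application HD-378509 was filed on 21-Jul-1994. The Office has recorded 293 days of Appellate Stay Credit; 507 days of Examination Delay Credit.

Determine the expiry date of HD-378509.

2020-09-28

Base term: filing date + 24 years → 21 July 2018.
Appellate Stay Credit: +293 days → 10 May 2019.
Examination Delay Credit: +507 days → 28 September 2020.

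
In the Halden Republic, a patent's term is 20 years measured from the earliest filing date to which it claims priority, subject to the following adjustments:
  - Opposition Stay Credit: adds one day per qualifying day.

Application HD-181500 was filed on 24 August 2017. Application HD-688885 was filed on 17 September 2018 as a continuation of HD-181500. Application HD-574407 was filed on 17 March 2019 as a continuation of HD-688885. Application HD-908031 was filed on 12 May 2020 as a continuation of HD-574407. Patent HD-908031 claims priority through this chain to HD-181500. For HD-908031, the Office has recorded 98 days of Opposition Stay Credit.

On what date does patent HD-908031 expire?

Earliest priority filing: 24 August 2017.
Base term: 24 August 2017 + 20 years → 24 August 2037.
Opposition Stay Credit: +98 days → 30 November 2037.

2037-11-30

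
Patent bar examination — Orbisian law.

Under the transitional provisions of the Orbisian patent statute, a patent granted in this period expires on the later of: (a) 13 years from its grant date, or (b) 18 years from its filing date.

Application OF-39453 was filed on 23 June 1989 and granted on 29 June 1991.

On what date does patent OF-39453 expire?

June 23, 2007

(a) grant + 13 years → 29 June 2004.
(b) filing + 18 years → 23 June 2007.
Later of the two: 23 June 2007.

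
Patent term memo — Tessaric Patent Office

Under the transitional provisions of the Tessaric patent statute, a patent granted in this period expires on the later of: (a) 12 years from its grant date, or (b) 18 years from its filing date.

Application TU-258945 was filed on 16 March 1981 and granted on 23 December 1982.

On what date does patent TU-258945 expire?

(a) grant + 12 years → 23 December 1994.
(b) filing + 18 years → 16 March 1999.
Later of the two: 16 March 1999.

1999-03-16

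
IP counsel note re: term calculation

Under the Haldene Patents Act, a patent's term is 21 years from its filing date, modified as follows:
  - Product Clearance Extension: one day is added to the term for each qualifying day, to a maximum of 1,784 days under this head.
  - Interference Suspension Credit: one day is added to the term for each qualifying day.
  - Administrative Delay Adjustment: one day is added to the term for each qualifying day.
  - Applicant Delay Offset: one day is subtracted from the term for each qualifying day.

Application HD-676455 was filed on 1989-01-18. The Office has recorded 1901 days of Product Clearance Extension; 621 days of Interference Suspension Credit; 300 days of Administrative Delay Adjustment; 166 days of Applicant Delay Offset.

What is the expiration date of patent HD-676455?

2016-12-31

Base term: filing date + 21 years → 18 January 2010.
Product Clearance Extension: 1901 days claimed exceeds the 1784-day cap, so +1784 days → 7 December 2014.
Interference Suspension Credit: +621 days → 19 August 2016.
Administrative Delay Adjustment: +300 days → 15 June 2017.
Applicant Delay Offset: −166 days → 31 December 2016.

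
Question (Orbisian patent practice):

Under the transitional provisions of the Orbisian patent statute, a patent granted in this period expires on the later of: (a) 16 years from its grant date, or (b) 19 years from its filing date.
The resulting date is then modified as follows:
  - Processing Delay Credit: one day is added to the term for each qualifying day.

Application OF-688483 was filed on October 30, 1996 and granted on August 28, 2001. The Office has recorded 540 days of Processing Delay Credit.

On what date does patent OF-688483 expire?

(a) grant + 16 years → 28 August 2017.
(b) filing + 19 years → 30 October 2015.
Later of the two: 28 August 2017.
Processing Delay Credit: +540 days → 19 February 2019.

2019-02-19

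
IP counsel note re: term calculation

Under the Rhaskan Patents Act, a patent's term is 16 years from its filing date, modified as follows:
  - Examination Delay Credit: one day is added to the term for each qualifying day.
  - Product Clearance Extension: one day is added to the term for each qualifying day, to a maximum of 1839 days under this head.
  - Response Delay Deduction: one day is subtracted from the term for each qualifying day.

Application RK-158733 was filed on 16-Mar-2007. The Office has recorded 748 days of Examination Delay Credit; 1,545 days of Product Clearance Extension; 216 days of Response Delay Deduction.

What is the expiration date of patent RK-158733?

2028-11-21

Base term: filing date + 16 years → 16 March 2023.
Examination Delay Credit: +748 days → 2 April 2025.
Product Clearance Extension: 1545 days (within the 1839-day cap) → +1545 days → 25 June 2029.
Response Delay Deduction: −216 days → 21 November 2028.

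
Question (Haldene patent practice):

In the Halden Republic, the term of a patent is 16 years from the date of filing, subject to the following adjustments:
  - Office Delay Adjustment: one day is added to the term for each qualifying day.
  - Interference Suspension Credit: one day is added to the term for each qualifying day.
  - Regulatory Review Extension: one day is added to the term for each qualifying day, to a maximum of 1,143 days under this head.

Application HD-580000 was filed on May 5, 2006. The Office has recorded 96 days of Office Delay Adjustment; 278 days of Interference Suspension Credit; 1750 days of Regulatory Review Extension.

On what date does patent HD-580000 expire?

Base term: filing date + 16 years → 5 May 2022.
Office Delay Adjustment: +96 days → 9 August 2022.
Interference Suspension Credit: +278 days → 14 May 2023.
Regulatory Review Extension: 1750 days claimed exceeds the 1143-day cap, so +1143 days → 30 June 2026.

June 30, 2026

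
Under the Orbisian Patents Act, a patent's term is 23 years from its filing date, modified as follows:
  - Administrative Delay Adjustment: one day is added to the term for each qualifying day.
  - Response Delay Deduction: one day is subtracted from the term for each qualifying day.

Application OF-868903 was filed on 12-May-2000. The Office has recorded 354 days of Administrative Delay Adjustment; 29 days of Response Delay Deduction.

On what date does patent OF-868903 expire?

April 1, 2024

Base term: filing date + 23 years → 12 May 2023.
Administrative Delay Adjustment: +354 days → 30 April 2024.
Response Delay Deduction: −29 days → 1 April 2024.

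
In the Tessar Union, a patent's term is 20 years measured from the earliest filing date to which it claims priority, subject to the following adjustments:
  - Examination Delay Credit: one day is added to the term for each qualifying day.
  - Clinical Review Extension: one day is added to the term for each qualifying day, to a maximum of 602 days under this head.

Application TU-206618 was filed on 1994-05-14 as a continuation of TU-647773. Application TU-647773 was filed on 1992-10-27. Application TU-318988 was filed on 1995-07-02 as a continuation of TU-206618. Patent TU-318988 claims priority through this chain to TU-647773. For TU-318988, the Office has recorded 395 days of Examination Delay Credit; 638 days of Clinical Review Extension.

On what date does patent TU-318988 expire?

Earliest priority filing: 27 October 1992.
Base term: 27 October 1992 + 20 years → 27 October 2012.
Examination Delay Credit: +395 days → 26 November 2013.
Clinical Review Extension: 638 days claimed exceeds the 602-day cap, so +602 days → 21 July 2015.

July 21, 2015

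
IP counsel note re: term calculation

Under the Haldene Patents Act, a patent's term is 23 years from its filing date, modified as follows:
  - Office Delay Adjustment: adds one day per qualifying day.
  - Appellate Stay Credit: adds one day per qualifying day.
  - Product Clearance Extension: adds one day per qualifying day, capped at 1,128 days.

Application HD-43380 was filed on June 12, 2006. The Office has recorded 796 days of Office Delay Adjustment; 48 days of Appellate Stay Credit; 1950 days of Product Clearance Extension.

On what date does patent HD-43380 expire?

November 5, 2034

Base term: filing date + 23 years → 12 June 2029.
Office Delay Adjustment: +796 days → 17 August 2031.
Appellate Stay Credit: +48 days → 4 October 2031.
Product Clearance Extension: 1950 days claimed exceeds the 1128-day cap, so +1128 days → 5 November 2034.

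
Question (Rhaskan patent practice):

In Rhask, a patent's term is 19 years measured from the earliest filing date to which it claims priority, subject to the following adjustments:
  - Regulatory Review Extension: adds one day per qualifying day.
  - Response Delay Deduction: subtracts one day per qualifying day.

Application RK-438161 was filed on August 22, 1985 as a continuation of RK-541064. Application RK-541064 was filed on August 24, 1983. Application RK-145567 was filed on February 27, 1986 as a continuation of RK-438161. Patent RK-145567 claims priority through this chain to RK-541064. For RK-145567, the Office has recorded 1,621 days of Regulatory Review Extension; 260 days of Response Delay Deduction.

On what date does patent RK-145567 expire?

2006-05-16

Earliest priority filing: 24 August 1983.
Base term: 24 August 1983 + 19 years → 24 August 2002.
Regulatory Review Extension: +1621 days → 31 January 2007.
Response Delay Deduction: −260 days → 16 May 2006.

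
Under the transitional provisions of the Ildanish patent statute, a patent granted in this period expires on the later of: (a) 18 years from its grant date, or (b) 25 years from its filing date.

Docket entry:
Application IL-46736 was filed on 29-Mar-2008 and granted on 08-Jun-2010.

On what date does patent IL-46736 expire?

(a) grant + 18 years → 8 June 2028.
(b) filing + 25 years → 29 March 2033.
Later of the two: 29 March 2033.

March 29, 2033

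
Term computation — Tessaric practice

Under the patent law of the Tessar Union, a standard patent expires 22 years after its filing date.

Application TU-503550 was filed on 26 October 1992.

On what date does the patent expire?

2014-10-26

Filing date + 22 years → 26 October 2014.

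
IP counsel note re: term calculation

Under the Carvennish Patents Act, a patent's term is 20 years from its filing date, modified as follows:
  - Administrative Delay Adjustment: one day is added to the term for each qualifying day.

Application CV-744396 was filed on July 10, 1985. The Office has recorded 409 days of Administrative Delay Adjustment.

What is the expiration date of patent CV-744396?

Base term: filing date + 20 years → 10 July 2005.
Administrative Delay Adjustment: +409 days → 23 August 2006.

2006-08-23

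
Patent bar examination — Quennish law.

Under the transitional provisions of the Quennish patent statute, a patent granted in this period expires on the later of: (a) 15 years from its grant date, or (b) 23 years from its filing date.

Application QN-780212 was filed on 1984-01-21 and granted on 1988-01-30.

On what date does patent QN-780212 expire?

(a) grant + 15 years → 30 January 2003.
(b) filing + 23 years → 21 January 2007.
Later of the two: 21 January 2007.

January 21, 2007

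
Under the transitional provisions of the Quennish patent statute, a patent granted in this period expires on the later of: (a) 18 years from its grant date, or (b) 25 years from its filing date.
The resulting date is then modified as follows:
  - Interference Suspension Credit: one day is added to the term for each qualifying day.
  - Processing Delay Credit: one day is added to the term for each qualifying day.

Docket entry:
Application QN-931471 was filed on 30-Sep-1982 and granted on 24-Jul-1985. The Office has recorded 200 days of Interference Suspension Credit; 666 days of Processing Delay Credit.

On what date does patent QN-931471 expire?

(a) grant + 18 years → 24 July 2003.
(b) filing + 25 years → 30 September 2007.
Later of the two: 30 September 2007.
Interference Suspension Credit: +200 days → 17 April 2008.
Processing Delay Credit: +666 days → 12 February 2010.

February 12, 2010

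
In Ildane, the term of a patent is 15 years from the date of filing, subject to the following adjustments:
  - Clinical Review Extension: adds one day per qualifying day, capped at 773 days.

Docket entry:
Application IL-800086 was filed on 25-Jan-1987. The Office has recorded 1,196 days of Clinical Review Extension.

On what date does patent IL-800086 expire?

Base term: filing date + 15 years → 25 January 2002.
Clinical Review Extension: 1196 days claimed exceeds the 773-day cap, so +773 days → 8 March 2004.

2004-03-08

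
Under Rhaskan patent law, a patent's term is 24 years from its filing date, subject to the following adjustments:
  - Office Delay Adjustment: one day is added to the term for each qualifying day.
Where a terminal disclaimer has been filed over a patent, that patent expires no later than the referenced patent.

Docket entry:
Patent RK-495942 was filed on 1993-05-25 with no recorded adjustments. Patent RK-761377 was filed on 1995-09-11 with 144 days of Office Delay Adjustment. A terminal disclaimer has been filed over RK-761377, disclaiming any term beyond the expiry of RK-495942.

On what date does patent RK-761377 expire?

Natural term of RK-761377:
  Base: filing + 24 years → 11 September 2019.
  Office Delay Adjustment: +144 days → 2 February 2020.
Expiry of referenced patent RK-495942:
  Base: filing + 24 years → 25 May 2017.
Terminal disclaimer: RK-761377 expires on the earlier of 2 February 2020 and 25 May 2017.

2017-05-25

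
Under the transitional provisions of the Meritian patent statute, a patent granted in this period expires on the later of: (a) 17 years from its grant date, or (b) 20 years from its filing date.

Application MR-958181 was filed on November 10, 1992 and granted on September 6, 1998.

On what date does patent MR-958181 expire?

2015-09-06

(a) grant + 17 years → 6 September 2015.
(b) filing + 20 years → 10 November 2012.
Later of the two: 6 September 2015.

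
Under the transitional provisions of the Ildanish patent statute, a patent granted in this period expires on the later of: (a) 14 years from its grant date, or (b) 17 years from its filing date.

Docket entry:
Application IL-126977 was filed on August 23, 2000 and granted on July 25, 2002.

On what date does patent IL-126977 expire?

(a) grant + 14 years → 25 July 2016.
(b) filing + 17 years → 23 August 2017.
Later of the two: 23 August 2017.

August 23, 2017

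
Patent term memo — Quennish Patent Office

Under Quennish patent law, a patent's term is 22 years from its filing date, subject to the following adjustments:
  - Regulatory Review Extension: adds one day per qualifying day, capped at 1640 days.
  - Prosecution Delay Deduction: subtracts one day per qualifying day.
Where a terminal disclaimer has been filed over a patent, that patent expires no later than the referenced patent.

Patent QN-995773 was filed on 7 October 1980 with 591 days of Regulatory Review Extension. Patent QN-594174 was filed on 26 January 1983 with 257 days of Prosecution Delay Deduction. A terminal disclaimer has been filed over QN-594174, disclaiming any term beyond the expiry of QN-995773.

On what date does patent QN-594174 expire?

2004-05-14

Natural term of QN-594174:
  Base: filing + 22 years → 26 January 2005.
  Prosecution Delay Deduction: −257 days → 14 May 2004.
Expiry of referenced patent QN-995773:
  Base: filing + 22 years → 7 October 2002.
  Regulatory Review Extension: 591 days (within the 1640-day cap) → +591 days → 20 May 2004.
Terminal disclaimer: QN-594174 expires on the earlier of 14 May 2004 and 20 May 2004.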